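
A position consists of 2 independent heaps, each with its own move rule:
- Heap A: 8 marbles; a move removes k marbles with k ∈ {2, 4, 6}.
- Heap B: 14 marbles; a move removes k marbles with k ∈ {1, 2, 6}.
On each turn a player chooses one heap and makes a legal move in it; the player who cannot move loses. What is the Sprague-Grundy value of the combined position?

Build the Grundy sequence for heap A with g(k) = mex{g(k−s) : s ∈ {2, 4, 6}, s ≤ k}:
k:     0  1  2  3  4  5  6  7  8
g(k):  0  0  1  1  2  2  3  3  0
So g(8) = 0.
For heap B, compute g(0), g(1), … with moves {1, 2, 6}:
k:     0  1  2  3  4  5  6  7  8  9 10 11 12 13 14
g(k):  0  1  2  0  1  2  3  0  1  2  0  1  2  3  0
So g(14) = 0.
The value of a disjunctive sum is the nim-sum of the parts.
Combined value = 0 XOR 0 = 0.

0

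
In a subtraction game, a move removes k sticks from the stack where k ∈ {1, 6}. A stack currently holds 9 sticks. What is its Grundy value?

Compute g(0), g(1), … for moves {1, 6}:
g(0) = mex{} = 0
g(1) = mex{0} = 1
g(2) = mex{1} = 0
g(3) = mex{0} = 1
g(4) = mex{1} = 0
g(5) = mex{0} = 1
g(6) = mex{0,1} = 2
g(7) = mex{1,2} = 0
g(8) = mex{0} = 1
g(9) = mex{1} = 0
So g(9) = 0.

0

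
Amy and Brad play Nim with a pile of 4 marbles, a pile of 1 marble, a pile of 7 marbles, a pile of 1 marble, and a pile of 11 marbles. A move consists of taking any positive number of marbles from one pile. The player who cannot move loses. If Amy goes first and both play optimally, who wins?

Amy wins

Compute the nim-sum pairwise:
4 XOR 1 = 5
5 XOR 7 = 2
2 XOR 1 = 3
3 XOR 11 = 8
The nim-sum is 8 ≠ 0, so this is an N-position: the player to move can win; Amy has a winning move.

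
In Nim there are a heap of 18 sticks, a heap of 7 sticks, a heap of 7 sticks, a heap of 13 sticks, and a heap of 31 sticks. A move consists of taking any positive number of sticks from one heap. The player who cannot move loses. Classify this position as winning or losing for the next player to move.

Losing position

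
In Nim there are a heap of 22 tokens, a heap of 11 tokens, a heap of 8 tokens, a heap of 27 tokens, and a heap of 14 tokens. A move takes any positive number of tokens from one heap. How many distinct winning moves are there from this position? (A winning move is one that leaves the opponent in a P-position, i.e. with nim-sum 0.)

0

Compute the nim-sum pairwise:
22 ⊕ 11 = 29
29 ⊕ 8 = 21
21 ⊕ 27 = 14
14 ⊕ 14 = 0
The nim-sum is already 0, so every move leaves a nonzero nim-sum — there are no winning moves.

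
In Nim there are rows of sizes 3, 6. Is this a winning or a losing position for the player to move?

Winning position

Nim-sum: 3 ⊕ 6 = 5.
The nim-sum is 5 ≠ 0, so this is an N-position: the player to move can win.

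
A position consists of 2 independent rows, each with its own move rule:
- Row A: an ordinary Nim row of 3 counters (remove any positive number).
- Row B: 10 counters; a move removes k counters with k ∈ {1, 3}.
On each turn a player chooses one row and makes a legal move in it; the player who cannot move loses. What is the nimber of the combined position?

3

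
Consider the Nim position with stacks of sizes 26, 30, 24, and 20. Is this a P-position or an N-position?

N-position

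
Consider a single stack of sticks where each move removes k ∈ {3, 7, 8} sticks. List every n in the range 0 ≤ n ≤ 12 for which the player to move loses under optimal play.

0, 1, 2, 6, 11, 12

Grundy values for subtraction set {3, 7, 8}:
g(0) = mex{} = 0
g(1) = mex{} = 0
g(2) = mex{} = 0
g(3) = mex{0} = 1
g(4) = mex{0} = 1
g(5) = mex{0} = 1
g(6) = mex{1} = 0
g(7) = mex{0,1} = 2
g(8) = mex{0,1} = 2
g(9) = mex{0} = 1
g(10) = mex{0,1,2} = 3
g(11) = mex{1,2} = 0
g(12) = mex{1} = 0
The P-positions (g = 0) in 0..12 are 0, 1, 2, 6, 11, 12.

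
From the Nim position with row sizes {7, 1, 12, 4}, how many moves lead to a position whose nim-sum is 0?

Bitwise XOR of the heap sizes:
  0111  (7)
  0001  (1)
  1100  (12)
  0100  (4)
  ----
  1110  (14)
The overall nim-sum is X = 14. A row of size p has a winning move iff p XOR X < p (reduce it to p XOR X).
  7: 7 XOR 14 = 9 ≥ 7 — no move.
  1: 1 XOR 14 = 15 ≥ 1 — no move.
  12: 12 XOR 14 = 2 < 12 — winning move (to 2).
  4: 4 XOR 14 = 10 ≥ 4 — no move.
That gives 1 winning move.

1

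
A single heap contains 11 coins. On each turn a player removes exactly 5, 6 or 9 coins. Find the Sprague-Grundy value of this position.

Build the Grundy sequence with g(k) = mex{g(k−s) : s ∈ {5, 6, 9}, s ≤ k}:
g(0) = mex{} = 0
g(1) = mex{} = 0
g(2) = mex{} = 0
g(3) = mex{} = 0
g(4) = mex{} = 0
g(5) = mex{0} = 1
g(6) = mex{0} = 1
g(7) = mex{0} = 1
g(8) = mex{0} = 1
g(9) = mex{0} = 1
g(10) = mex{0,1} = 2
g(11) = mex{0,1} = 2
So g(11) = 2.

2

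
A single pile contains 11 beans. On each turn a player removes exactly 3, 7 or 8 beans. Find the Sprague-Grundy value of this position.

0

Build the Grundy sequence with g(k) = mex{g(k−s) : s ∈ {3, 7, 8}, s ≤ k}:
g(0) = mex{} = 0
g(1) = mex{} = 0
g(2) = mex{} = 0
g(3) = mex{0} = 1
g(4) = mex{0} = 1
g(5) = mex{0} = 1
g(6) = mex{1} = 0
g(7) = mex{0,1} = 2
g(8) = mex{0,1} = 2
g(9) = mex{0} = 1
g(10) = mex{0,1,2} = 3
g(11) = mex{1,2} = 0
So g(11) = 0.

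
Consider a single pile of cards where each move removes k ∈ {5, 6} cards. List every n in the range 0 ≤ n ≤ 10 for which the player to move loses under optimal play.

Grundy values for subtraction set {5, 6}:
k:     0  1  2  3  4  5  6  7  8  9 10
g(k):  0  0  0  0  0  1  1  1  1  1  2
The P-positions (g = 0) in 0..10 are 0, 1, 2, 3, 4.

0, 1, 2, 3, 4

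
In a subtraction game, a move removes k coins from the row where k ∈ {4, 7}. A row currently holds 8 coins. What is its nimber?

2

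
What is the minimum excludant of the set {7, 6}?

0 is not in the set, so the mex is 0.

0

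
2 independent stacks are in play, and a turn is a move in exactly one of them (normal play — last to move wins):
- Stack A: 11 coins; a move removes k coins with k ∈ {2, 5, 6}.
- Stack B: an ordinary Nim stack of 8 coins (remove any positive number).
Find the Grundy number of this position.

8

For stack A, compute g(0), g(1), … with moves {2, 5, 6}:
g(0) = mex{} = 0
g(1) = mex{} = 0
g(2) = mex{0} = 1
g(3) = mex{0} = 1
g(4) = mex{1} = 0
g(5) = mex{0,1} = 2
g(6) = mex{0} = 1
g(7) = mex{0,1,2} = 3
g(8) = mex{1} = 0
g(9) = mex{0,1,3} = 2
g(10) = mex{0,2} = 1
g(11) = mex{1,2} = 0
So g(11) = 0.
Stack B is a plain Nim stack of size 8, so its Grundy value is 8.
The value of a disjunctive sum is the nim-sum of the parts.
Combined value = 0 XOR 8 = 8.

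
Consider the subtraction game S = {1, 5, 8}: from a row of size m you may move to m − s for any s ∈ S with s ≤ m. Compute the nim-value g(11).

Build the Grundy sequence with g(k) = mex{g(k−s) : s ∈ {1, 5, 8}, s ≤ k}:
k:     0  1  2  3  4  5  6  7  8  9 10 11
g(k):  0  1  0  1  0  1  0  1  2  3  2  3
So g(11) = 3.

3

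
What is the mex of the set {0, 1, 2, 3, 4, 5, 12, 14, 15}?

The values 0, 1, 2, 3, 4, 5 are all present; 6 is the first non-negative integer missing from the set.

6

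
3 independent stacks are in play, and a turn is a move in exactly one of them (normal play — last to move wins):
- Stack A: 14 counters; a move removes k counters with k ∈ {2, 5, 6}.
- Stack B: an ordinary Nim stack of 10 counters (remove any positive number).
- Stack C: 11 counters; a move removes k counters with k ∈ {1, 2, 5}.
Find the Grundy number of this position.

9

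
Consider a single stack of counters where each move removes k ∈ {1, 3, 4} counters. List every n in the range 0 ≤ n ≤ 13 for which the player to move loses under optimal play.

0, 2, 7, 9

Grundy values for subtraction set {1, 3, 4}:
g(0) = mex{} = 0
g(1) = mex{0} = 1
g(2) = mex{1} = 0
g(3) = mex{0} = 1
g(4) = mex{0,1} = 2
g(5) = mex{0,1,2} = 3
g(6) = mex{0,1,3} = 2
g(7) = mex{1,2} = 0
g(8) = mex{0,2,3} = 1
g(9) = mex{1,2,3} = 0
g(10) = mex{0,2} = 1
g(11) = mex{0,1} = 2
g(12) = mex{0,1,2} = 3
g(13) = mex{0,1,3} = 2
The P-positions (g = 0) in 0..13 are 0, 2, 7, 9.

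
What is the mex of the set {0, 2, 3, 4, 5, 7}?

1

0 is in the set but 1 is not, so the mex is 1.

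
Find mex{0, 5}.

0 is in the set but 1 is not, so the mex is 1.

1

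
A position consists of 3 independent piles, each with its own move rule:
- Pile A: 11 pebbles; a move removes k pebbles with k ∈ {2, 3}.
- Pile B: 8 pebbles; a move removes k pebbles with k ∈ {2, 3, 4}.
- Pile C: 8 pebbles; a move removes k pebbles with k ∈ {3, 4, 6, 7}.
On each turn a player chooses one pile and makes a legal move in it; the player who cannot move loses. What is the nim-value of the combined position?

Grundy values for pile A (subtraction set {2, 3}):
g(0) = mex{} = 0
g(1) = mex{} = 0
g(2) = mex{0} = 1
g(3) = mex{0} = 1
g(4) = mex{0,1} = 2
g(5) = mex{1} = 0
g(6) = mex{1,2} = 0
g(7) = mex{0,2} = 1
g(8) = mex{0} = 1
g(9) = mex{0,1} = 2
g(10) = mex{1} = 0
g(11) = mex{1,2} = 0
So g(11) = 0.
For pile B, compute g(0), g(1), … with moves {2, 3, 4}:
k:     0  1  2  3  4  5  6  7  8
g(k):  0  0  1  1  2  2  0  0  1
So g(8) = 1.
Grundy values for pile C (subtraction set {3, 4, 6, 7}):
g(0) = mex{} = 0
g(1) = mex{} = 0
g(2) = mex{} = 0
g(3) = mex{0} = 1
g(4) = mex{0} = 1
g(5) = mex{0} = 1
g(6) = mex{0,1} = 2
g(7) = mex{0,1} = 2
g(8) = mex{0,1} = 2
So g(8) = 2.
The value of a disjunctive sum is the nim-sum of the parts.
Combined value = 0 ⊕ 1 ⊕ 2 = 3.

3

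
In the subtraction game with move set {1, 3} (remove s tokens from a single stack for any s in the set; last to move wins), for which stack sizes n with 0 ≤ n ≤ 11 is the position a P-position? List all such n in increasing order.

Grundy values for subtraction set {1, 3}:
k:     0  1  2  3  4  5  6  7  8  9 10 11
g(k):  0  1  0  1  0  1  0  1  0  1  0  1
The P-positions (g = 0) in 0..11 are 0, 2, 4, 6, 8, 10.

0, 2, 4, 6, 8, 10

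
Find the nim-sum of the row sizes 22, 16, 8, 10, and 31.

Compute the nim-sum pairwise:
22 ^ 16 = 6
6 ^ 8 = 14
14 ^ 10 = 4
4 ^ 31 = 27

27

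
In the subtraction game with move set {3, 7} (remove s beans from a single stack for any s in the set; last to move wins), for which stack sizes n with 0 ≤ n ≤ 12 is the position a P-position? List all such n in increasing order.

0, 1, 2, 6, 10, 11, 12

Grundy values for subtraction set {3, 7}:
k:     0  1  2  3  4  5  6  7  8  9 10 11 12
g(k):  0  0  0  1  1  1  0  2  2  1  0  0  0
The P-positions (g = 0) in 0..12 are 0, 1, 2, 6, 10, 11, 12.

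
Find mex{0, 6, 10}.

0 is in the set but 1 is not, so the mex is 1.

1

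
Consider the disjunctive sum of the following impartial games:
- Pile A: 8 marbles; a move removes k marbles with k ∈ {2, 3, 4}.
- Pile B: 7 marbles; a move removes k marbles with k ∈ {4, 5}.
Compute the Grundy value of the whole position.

Build the Grundy sequence for pile A with g(k) = mex{g(k−s) : s ∈ {2, 3, 4}, s ≤ k}:
k:     0  1  2  3  4  5  6  7  8
g(k):  0  0  1  1  2  2  0  0  1
So g(8) = 1.
For pile B, compute g(0), g(1), … with moves {4, 5}:
g(0) = mex{} = 0
g(1) = mex{} = 0
g(2) = mex{} = 0
g(3) = mex{} = 0
g(4) = mex{0} = 1
g(5) = mex{0} = 1
g(6) = mex{0} = 1
g(7) = mex{0} = 1
So g(7) = 1.
The value of a disjunctive sum is the nim-sum of the parts.
Combined value = 1 ⊕ 1 = 0.

0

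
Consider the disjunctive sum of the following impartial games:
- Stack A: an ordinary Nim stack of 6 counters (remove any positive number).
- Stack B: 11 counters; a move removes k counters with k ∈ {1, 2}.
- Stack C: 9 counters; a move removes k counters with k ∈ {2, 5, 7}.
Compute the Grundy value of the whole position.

6

Stack A is a plain Nim stack of size 6, so its Grundy value is 6.
For stack B, compute g(0), g(1), … with moves {1, 2}:
g(0) = mex{} = 0
g(1) = mex{0} = 1
g(2) = mex{0,1} = 2
g(3) = mex{1,2} = 0
g(4) = mex{0,2} = 1
g(5) = mex{0,1} = 2
g(6) = mex{1,2} = 0
g(7) = mex{0,2} = 1
g(8) = mex{0,1} = 2
g(9) = mex{1,2} = 0
g(10) = mex{0,2} = 1
g(11) = mex{0,1} = 2
So g(11) = 2.
For stack C, compute g(0), g(1), … with moves {2, 5, 7}:
k:     0  1  2  3  4  5  6  7  8  9
g(k):  0  0  1  1  0  2  1  3  2  2
So g(9) = 2.
By the Sprague-Grundy theorem, the Grundy value of a sum of independent games is the XOR of the component values.
Combined value = 6 ⊕ 2 ⊕ 2 = 6.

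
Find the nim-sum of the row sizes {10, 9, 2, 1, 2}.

2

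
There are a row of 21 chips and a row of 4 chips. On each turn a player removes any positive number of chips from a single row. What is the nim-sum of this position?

Compute the nim-sum pairwise:
21 ⊕ 4 = 17

17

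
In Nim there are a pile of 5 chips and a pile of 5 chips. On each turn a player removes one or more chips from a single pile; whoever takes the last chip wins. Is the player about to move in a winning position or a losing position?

Losing position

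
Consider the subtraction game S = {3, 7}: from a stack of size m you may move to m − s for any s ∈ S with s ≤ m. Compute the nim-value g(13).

1

Build the Grundy sequence with g(k) = mex{g(k−s) : s ∈ {3, 7}, s ≤ k}:
k:     0  1  2  3  4  5  6  7  8  9 10 11 12 13
g(k):  0  0  0  1  1  1  0  2  2  1  0  0  0  1
So g(13) = 1.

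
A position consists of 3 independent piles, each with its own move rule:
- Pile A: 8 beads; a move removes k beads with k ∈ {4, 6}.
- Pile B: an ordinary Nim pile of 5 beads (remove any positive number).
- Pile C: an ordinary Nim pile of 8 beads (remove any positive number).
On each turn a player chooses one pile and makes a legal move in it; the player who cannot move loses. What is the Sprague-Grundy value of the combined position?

15

For pile A, compute g(0), g(1), … with moves {4, 6}:
k:     0  1  2  3  4  5  6  7  8
g(k):  0  0  0  0  1  1  1  1  2
So g(8) = 2.
Pile B is a plain Nim pile of size 5, so its Grundy value is 5.
Pile C is a plain Nim pile of size 8, so its Grundy value is 8.
The value of a disjunctive sum is the nim-sum of the parts.
Combined value = 2 ⊕ 5 ⊕ 8 = 15.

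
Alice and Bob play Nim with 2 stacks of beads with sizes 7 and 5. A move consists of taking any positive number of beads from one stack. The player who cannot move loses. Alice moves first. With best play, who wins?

Nim-sum: 7 ^ 5 = 2.
The nim-sum is 2 ≠ 0, so this is an N-position: the player to move can win; Alice has a winning move.

Alice wins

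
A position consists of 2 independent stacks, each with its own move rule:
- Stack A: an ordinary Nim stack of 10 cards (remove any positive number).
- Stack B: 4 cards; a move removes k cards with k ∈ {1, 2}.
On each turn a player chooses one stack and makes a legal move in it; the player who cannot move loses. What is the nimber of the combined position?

11

Stack A is a plain Nim stack of size 10, so its Grundy value is 10.
Build the Grundy sequence for stack B with g(k) = mex{g(k−s) : s ∈ {1, 2}, s ≤ k}:
g(0) = mex{} = 0
g(1) = mex{0} = 1
g(2) = mex{0,1} = 2
g(3) = mex{1,2} = 0
g(4) = mex{0,2} = 1
So g(4) = 1.
By the Sprague-Grundy theorem, the Grundy value of a sum of independent games is the XOR of the component values.
Combined value = 10 ⊕ 1 = 11.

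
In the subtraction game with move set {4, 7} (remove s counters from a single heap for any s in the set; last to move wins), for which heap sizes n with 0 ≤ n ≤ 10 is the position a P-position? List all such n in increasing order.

Grundy values for subtraction set {4, 7}:
k:     0  1  2  3  4  5  6  7  8  9 10
g(k):  0  0  0  0  1  1  1  1  2  2  2
The P-positions (g = 0) in 0..10 are 0, 1, 2, 3.

0, 1, 2, 3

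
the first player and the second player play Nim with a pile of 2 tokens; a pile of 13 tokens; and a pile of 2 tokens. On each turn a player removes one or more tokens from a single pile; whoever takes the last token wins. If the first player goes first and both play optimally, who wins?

the first player wins

Compute the nim-sum pairwise:
2 XOR 13 = 15
15 XOR 2 = 13
The nim-sum is 13 ≠ 0, so this is an N-position: the player to move can win; the first player has a winning move.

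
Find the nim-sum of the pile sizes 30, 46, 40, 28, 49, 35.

Nim-sum: 30 XOR 46 XOR 40 XOR 28 XOR 49 XOR 35 = 22.

22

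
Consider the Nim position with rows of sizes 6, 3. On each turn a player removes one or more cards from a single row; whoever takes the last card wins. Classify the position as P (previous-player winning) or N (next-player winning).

N-position

In binary:
  110  (6)
  011  (3)
  ---
  101  (5)
The nim-sum is 5 ≠ 0, so this is an N-position: the player to move can win.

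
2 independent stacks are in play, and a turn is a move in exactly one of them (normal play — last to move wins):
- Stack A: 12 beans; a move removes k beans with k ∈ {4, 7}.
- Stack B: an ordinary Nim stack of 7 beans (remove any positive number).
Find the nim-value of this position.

7

Build the Grundy sequence for stack A with g(k) = mex{g(k−s) : s ∈ {4, 7}, s ≤ k}:
g(0) = mex{} = 0
g(1) = mex{} = 0
g(2) = mex{} = 0
g(3) = mex{} = 0
g(4) = mex{0} = 1
g(5) = mex{0} = 1
g(6) = mex{0} = 1
g(7) = mex{0} = 1
g(8) = mex{0,1} = 2
g(9) = mex{0,1} = 2
g(10) = mex{0,1} = 2
g(11) = mex{1} = 0
g(12) = mex{1,2} = 0
So g(12) = 0.
Stack B is a plain Nim stack of size 7, so its Grundy value is 7.
By the Sprague-Grundy theorem, the Grundy value of a sum of independent games is the XOR of the component values.
Combined value = 0 XOR 7 = 7.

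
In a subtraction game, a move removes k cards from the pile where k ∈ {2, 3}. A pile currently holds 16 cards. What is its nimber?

Grundy values for subtraction set {2, 3}:
k:     0  1  2  3  4  5  6  7  8  9 10 11 12 13 14 15 16
g(k):  0  0  1  1  2  0  0  1  1  2  0  0  1  1  2  0  0
So g(16) = 0.

0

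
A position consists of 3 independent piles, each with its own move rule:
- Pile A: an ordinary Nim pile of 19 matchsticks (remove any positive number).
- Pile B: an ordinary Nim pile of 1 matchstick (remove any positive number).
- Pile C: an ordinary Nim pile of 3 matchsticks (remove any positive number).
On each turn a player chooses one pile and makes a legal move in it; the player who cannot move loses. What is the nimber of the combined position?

17

Pile A is a plain Nim pile of size 19, so its Grundy value is 19.
Pile B is a plain Nim pile of size 1, so its Grundy value is 1.
Pile C is a plain Nim pile of size 3, so its Grundy value is 3.
By the Sprague-Grundy theorem, the Grundy value of a sum of independent games is the XOR of the component values.
Combined value = 19 ⊕ 1 ⊕ 3 = 17.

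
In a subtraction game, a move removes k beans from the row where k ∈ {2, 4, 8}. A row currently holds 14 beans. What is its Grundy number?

1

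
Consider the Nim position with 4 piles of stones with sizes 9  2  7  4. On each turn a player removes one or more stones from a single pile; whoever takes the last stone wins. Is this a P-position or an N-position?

N-position

Bitwise XOR of the heap sizes:
  1001  (9)
  0010  (2)
  0111  (7)
  0100  (4)
  ----
  1000  (8)
The nim-sum is 8 ≠ 0, so this is an N-position: the player to move can win.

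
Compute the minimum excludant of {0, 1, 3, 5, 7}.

2

The values 0, 1 are all present; 2 is the first non-negative integer missing from the set.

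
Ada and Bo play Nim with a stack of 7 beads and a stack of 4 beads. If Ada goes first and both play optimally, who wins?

Nim-sum: 7 XOR 4 = 3.
The nim-sum is 3 ≠ 0, so this is an N-position: the player to move can win; Ada has a winning move.

Ada wins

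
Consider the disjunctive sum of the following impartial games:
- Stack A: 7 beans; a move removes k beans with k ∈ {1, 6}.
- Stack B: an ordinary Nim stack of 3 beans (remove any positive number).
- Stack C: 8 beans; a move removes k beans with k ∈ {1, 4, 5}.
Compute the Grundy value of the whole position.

Grundy values for stack A (subtraction set {1, 6}):
k:     0  1  2  3  4  5  6  7
g(k):  0  1  0  1  0  1  2  0
So g(7) = 0.
Stack B is a plain Nim stack of size 3, so its Grundy value is 3.
Build the Grundy sequence for stack C with g(k) = mex{g(k−s) : s ∈ {1, 4, 5}, s ≤ k}:
k:     0  1  2  3  4  5  6  7  8
g(k):  0  1  0  1  2  3  2  3  0
So g(8) = 0.
The value of a disjunctive sum is the nim-sum of the parts.
Combined value = 0 XOR 3 XOR 0 = 3.

3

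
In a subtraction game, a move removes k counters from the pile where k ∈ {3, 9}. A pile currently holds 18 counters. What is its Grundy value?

Compute g(0), g(1), … for moves {3, 9}:
k:     0  1  2  3  4  5  6  7  8  9 10 11 12 13 14 15 16 17 18
g(k):  0  0  0  1  1  1  0  0  0  1  1  1  0  0  0  1  1  1  0
So g(18) = 0.

0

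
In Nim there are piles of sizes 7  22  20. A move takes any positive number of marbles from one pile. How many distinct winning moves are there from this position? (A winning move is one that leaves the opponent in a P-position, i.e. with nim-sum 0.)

3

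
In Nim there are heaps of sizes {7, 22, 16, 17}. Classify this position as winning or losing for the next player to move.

Winning position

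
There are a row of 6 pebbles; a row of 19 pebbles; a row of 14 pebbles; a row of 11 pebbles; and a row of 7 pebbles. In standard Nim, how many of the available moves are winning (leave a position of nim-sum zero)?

1

Compute the nim-sum pairwise:
6 ^ 19 = 21
21 ^ 14 = 27
27 ^ 11 = 16
16 ^ 7 = 23
The overall nim-sum is X = 23. A row of size p has a winning move iff p XOR X < p (reduce it to p XOR X).
  6: 6 XOR 23 = 17 ≥ 6 — no move.
  19: 19 XOR 23 = 4 < 19 — winning move (to 4).
  14: 14 XOR 23 = 25 ≥ 14 — no move.
  11: 11 XOR 23 = 28 ≥ 11 — no move.
  7: 7 XOR 23 = 16 ≥ 7 — no move.
That gives 1 winning move.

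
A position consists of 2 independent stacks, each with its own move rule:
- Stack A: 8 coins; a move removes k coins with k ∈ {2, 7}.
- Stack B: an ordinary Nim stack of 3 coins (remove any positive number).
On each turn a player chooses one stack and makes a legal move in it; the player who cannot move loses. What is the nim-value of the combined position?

1

For stack A, compute g(0), g(1), … with moves {2, 7}:
k:     0  1  2  3  4  5  6  7  8
g(k):  0  0  1  1  0  0  1  1  2
So g(8) = 2.
Stack B is a plain Nim stack of size 3, so its Grundy value is 3.
By the Sprague-Grundy theorem, the Grundy value of a sum of independent games is the XOR of the component values.
Combined value = 2 ⊕ 3 = 1.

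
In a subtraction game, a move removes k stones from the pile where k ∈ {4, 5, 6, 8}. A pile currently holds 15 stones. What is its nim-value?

Build the Grundy sequence with g(k) = mex{g(k−s) : s ∈ {4, 5, 6, 8}, s ≤ k}:
k:     0  1  2  3  4  5  6  7  8  9 10 11 12 13 14 15
g(k):  0  0  0  0  1  1  1  1  2  2  2  2  0  0  0  0
So g(15) = 0.

0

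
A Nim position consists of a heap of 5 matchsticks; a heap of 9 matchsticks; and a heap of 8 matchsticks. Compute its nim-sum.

Compute the nim-sum pairwise:
5 ⊕ 9 = 12
12 ⊕ 8 = 4

4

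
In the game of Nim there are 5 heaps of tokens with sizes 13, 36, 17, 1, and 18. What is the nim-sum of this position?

43

Compute the nim-sum pairwise:
13 ⊕ 36 = 41
41 ⊕ 17 = 56
56 ⊕ 1 = 57
57 ⊕ 18 = 43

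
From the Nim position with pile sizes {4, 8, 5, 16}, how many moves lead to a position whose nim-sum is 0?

Nim-sum: 4 XOR 8 XOR 5 XOR 16 = 25.
The overall nim-sum is X = 25. A pile of size p has a winning move iff p XOR X < p (reduce it to p XOR X).
  4: 4 XOR 25 = 29 ≥ 4 — no move.
  8: 8 XOR 25 = 17 ≥ 8 — no move.
  5: 5 XOR 25 = 28 ≥ 5 — no move.
  16: 16 XOR 25 = 9 < 16 — winning move (to 9).
That gives 1 winning move.

1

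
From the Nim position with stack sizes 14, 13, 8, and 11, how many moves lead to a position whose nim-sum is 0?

Nim-sum: 14 ⊕ 13 ⊕ 8 ⊕ 11 = 0.
The nim-sum is already 0, so every move leaves a nonzero nim-sum — there are no winning moves.

0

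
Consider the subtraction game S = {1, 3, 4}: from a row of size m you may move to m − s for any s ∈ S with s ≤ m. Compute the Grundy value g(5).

3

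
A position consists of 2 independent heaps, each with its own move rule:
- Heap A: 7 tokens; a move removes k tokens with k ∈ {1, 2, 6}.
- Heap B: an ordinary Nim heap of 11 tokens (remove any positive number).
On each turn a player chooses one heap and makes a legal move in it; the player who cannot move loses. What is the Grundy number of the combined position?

11

For heap A, compute g(0), g(1), … with moves {1, 2, 6}:
k:     0  1  2  3  4  5  6  7
g(k):  0  1  2  0  1  2  3  0
So g(7) = 0.
Heap B is a plain Nim heap of size 11, so its Grundy value is 11.
By the Sprague-Grundy theorem, the Grundy value of a sum of independent games is the XOR of the component values.
Combined value = 0 XOR 11 = 11.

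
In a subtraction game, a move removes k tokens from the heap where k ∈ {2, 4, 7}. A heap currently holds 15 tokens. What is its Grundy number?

Build the Grundy sequence with g(k) = mex{g(k−s) : s ∈ {2, 4, 7}, s ≤ k}:
k:     0  1  2  3  4  5  6  7  8  9 10 11 12 13 14 15
g(k):  0  0  1  1  2  2  0  3  1  0  2  1  0  2  1  0
So g(15) = 0.

0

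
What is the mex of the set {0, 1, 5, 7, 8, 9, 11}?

2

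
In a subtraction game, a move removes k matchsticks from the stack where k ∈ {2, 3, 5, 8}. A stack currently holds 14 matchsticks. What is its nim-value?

2

Compute g(0), g(1), … for moves {2, 3, 5, 8}:
g(0) = mex{} = 0
g(1) = mex{} = 0
g(2) = mex{0} = 1
g(3) = mex{0} = 1
g(4) = mex{0,1} = 2
g(5) = mex{0,1} = 2
g(6) = mex{0,1,2} = 3
g(7) = mex{1,2} = 0
g(8) = mex{0,1,2,3} = 4
g(9) = mex{0,2,3} = 1
g(10) = mex{0,1,2,4} = 3
g(11) = mex{1,3,4} = 0
g(12) = mex{0,1,2,3} = 4
g(13) = mex{0,2,3,4} = 1
g(14) = mex{0,1,3,4} = 2
So g(14) = 2.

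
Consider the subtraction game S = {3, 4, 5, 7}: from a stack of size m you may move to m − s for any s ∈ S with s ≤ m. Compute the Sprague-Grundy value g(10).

Grundy values for subtraction set {3, 4, 5, 7}:
k:     0  1  2  3  4  5  6  7  8  9 10
g(k):  0  0  0  1  1  1  2  2  2  3  0
So g(10) = 0.

0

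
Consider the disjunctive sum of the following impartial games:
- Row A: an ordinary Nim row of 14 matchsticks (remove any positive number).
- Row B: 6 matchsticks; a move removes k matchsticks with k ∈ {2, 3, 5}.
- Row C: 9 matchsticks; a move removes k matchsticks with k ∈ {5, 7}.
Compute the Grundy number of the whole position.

Row A is a plain Nim row of size 14, so its Grundy value is 14.
Grundy values for row B (subtraction set {2, 3, 5}):
k:     0  1  2  3  4  5  6
g(k):  0  0  1  1  2  2  3
So g(6) = 3.
Grundy values for row C (subtraction set {5, 7}):
k:     0  1  2  3  4  5  6  7  8  9
g(k):  0  0  0  0  0  1  1  1  1  1
So g(9) = 1.
By the Sprague-Grundy theorem, the Grundy value of a sum of independent games is the XOR of the component values.
Combined value = 14 ⊕ 3 ⊕ 1 = 12.

12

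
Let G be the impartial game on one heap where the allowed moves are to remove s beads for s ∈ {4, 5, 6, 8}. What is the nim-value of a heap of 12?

Grundy values for subtraction set {4, 5, 6, 8}:
g(0) = mex{} = 0
g(1) = mex{} = 0
g(2) = mex{} = 0
g(3) = mex{} = 0
g(4) = mex{0} = 1
g(5) = mex{0} = 1
g(6) = mex{0} = 1
g(7) = mex{0} = 1
g(8) = mex{0,1} = 2
g(9) = mex{0,1} = 2
g(10) = mex{0,1} = 2
g(11) = mex{0,1} = 2
g(12) = mex{1,2} = 0
So g(12) = 0.

0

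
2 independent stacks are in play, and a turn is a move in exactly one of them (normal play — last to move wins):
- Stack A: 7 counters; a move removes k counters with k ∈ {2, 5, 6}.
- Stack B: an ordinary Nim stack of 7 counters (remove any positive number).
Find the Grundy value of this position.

For stack A, compute g(0), g(1), … with moves {2, 5, 6}:
g(0) = mex{} = 0
g(1) = mex{} = 0
g(2) = mex{0} = 1
g(3) = mex{0} = 1
g(4) = mex{1} = 0
g(5) = mex{0,1} = 2
g(6) = mex{0} = 1
g(7) = mex{0,1,2} = 3
So g(7) = 3.
Stack B is a plain Nim stack of size 7, so its Grundy value is 7.
The value of a disjunctive sum is the nim-sum of the parts.
Combined value = 3 ⊕ 7 = 4.

4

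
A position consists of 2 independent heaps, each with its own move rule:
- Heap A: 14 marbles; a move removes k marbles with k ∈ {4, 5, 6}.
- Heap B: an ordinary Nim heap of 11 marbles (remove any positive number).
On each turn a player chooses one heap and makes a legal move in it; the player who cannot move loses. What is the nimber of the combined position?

10

Build the Grundy sequence for heap A with g(k) = mex{g(k−s) : s ∈ {4, 5, 6}, s ≤ k}:
g(0) = mex{} = 0
g(1) = mex{} = 0
g(2) = mex{} = 0
g(3) = mex{} = 0
g(4) = mex{0} = 1
g(5) = mex{0} = 1
g(6) = mex{0} = 1
g(7) = mex{0} = 1
g(8) = mex{0,1} = 2
g(9) = mex{0,1} = 2
g(10) = mex{1} = 0
g(11) = mex{1} = 0
g(12) = mex{1,2} = 0
g(13) = mex{1,2} = 0
g(14) = mex{0,2} = 1
So g(14) = 1.
Heap B is a plain Nim heap of size 11, so its Grundy value is 11.
The value of a disjunctive sum is the nim-sum of the parts.
Combined value = 1 ⊕ 11 = 10.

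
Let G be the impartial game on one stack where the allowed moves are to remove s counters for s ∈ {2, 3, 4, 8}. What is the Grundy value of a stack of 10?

2

Grundy values for subtraction set {2, 3, 4, 8}:
k:     0  1  2  3  4  5  6  7  8  9 10
g(k):  0  0  1  1  2  2  0  0  1  1  2
So g(10) = 2.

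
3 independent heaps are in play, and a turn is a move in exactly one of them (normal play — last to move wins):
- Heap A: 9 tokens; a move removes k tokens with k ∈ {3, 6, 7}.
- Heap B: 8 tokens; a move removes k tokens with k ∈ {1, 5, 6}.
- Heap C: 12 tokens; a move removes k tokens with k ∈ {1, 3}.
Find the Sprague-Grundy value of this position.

Grundy values for heap A (subtraction set {3, 6, 7}):
k:     0  1  2  3  4  5  6  7  8  9
g(k):  0  0  0  1  1  1  2  2  2  3
So g(9) = 3.
Build the Grundy sequence for heap B with g(k) = mex{g(k−s) : s ∈ {1, 5, 6}, s ≤ k}:
k:     0  1  2  3  4  5  6  7  8
g(k):  0  1  0  1  0  1  2  3  2
So g(8) = 2.
For heap C, compute g(0), g(1), … with moves {1, 3}:
g(0) = mex{} = 0
g(1) = mex{0} = 1
g(2) = mex{1} = 0
g(3) = mex{0} = 1
g(4) = mex{1} = 0
g(5) = mex{0} = 1
g(6) = mex{1} = 0
g(7) = mex{0} = 1
g(8) = mex{1} = 0
g(9) = mex{0} = 1
g(10) = mex{1} = 0
g(11) = mex{0} = 1
g(12) = mex{1} = 0
So g(12) = 0.
The value of a disjunctive sum is the nim-sum of the parts.
Combined value = 3 ⊕ 2 ⊕ 0 = 1.

1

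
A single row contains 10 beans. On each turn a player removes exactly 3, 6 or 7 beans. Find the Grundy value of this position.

Compute g(0), g(1), … for moves {3, 6, 7}:
k:     0  1  2  3  4  5  6  7  8  9 10
g(k):  0  0  0  1  1  1  2  2  2  3  0
So g(10) = 0.

0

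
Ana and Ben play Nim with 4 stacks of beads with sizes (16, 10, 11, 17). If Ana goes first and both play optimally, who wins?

Compute the nim-sum pairwise:
16 XOR 10 = 26
26 XOR 11 = 17
17 XOR 17 = 0
The nim-sum is 0, so this is a P-position: the player to move is in a losing position under optimal play; Ana is about to move from it and so loses — Ben wins.

Ben wins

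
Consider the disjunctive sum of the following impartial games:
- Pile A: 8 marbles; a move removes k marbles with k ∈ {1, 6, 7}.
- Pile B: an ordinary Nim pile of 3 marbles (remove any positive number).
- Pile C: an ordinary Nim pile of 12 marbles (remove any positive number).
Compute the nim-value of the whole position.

13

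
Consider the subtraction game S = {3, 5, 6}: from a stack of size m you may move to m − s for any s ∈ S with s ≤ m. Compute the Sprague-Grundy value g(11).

Compute g(0), g(1), … for moves {3, 5, 6}:
g(0) = mex{} = 0
g(1) = mex{} = 0
g(2) = mex{} = 0
g(3) = mex{0} = 1
g(4) = mex{0} = 1
g(5) = mex{0} = 1
g(6) = mex{0,1} = 2
g(7) = mex{0,1} = 2
g(8) = mex{0,1} = 2
g(9) = mex{1,2} = 0
g(10) = mex{1,2} = 0
g(11) = mex{1,2} = 0
So g(11) = 0.

0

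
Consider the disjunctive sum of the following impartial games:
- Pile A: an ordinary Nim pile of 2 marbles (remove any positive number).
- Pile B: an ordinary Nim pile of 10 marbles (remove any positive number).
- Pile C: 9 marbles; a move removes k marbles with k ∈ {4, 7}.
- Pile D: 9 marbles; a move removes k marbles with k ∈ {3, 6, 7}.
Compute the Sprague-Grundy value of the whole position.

Pile A is a plain Nim pile of size 2, so its Grundy value is 2.
Pile B is a plain Nim pile of size 10, so its Grundy value is 10.
Grundy values for pile C (subtraction set {4, 7}):
g(0) = mex{} = 0
g(1) = mex{} = 0
g(2) = mex{} = 0
g(3) = mex{} = 0
g(4) = mex{0} = 1
g(5) = mex{0} = 1
g(6) = mex{0} = 1
g(7) = mex{0} = 1
g(8) = mex{0,1} = 2
g(9) = mex{0,1} = 2
So g(9) = 2.
For pile D, compute g(0), g(1), … with moves {3, 6, 7}:
k:     0  1  2  3  4  5  6  7  8  9
g(k):  0  0  0  1  1  1  2  2  2  3
So g(9) = 3.
By the Sprague-Grundy theorem, the Grundy value of a sum of independent games is the XOR of the component values.
Combined value = 2 XOR 10 XOR 2 XOR 3 = 9.

9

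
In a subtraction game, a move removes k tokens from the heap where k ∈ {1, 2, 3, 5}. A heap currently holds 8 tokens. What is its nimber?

0

Grundy values for subtraction set {1, 2, 3, 5}:
k:     0  1  2  3  4  5  6  7  8
g(k):  0  1  2  3  0  1  2  3  0
So g(8) = 0.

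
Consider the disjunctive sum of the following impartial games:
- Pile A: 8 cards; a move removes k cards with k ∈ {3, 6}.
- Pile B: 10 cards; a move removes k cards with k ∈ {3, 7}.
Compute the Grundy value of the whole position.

For pile A, compute g(0), g(1), … with moves {3, 6}:
g(0) = mex{} = 0
g(1) = mex{} = 0
g(2) = mex{} = 0
g(3) = mex{0} = 1
g(4) = mex{0} = 1
g(5) = mex{0} = 1
g(6) = mex{0,1} = 2
g(7) = mex{0,1} = 2
g(8) = mex{0,1} = 2
So g(8) = 2.
Grundy values for pile B (subtraction set {3, 7}):
k:     0  1  2  3  4  5  6  7  8  9 10
g(k):  0  0  0  1  1  1  0  2  2  1  0
So g(10) = 0.
The value of a disjunctive sum is the nim-sum of the parts.
Combined value = 2 ⊕ 0 = 2.

2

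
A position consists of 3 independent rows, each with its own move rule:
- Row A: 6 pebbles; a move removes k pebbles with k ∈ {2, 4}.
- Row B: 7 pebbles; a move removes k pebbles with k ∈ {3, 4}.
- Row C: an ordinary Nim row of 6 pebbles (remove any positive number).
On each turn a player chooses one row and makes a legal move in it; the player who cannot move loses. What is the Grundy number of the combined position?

6

For row A, compute g(0), g(1), … with moves {2, 4}:
k:     0  1  2  3  4  5  6
g(k):  0  0  1  1  2  2  0
So g(6) = 0.
Build the Grundy sequence for row B with g(k) = mex{g(k−s) : s ∈ {3, 4}, s ≤ k}:
g(0) = mex{} = 0
g(1) = mex{} = 0
g(2) = mex{} = 0
g(3) = mex{0} = 1
g(4) = mex{0} = 1
g(5) = mex{0} = 1
g(6) = mex{0,1} = 2
g(7) = mex{1} = 0
So g(7) = 0.
Row C is a plain Nim row of size 6, so its Grundy value is 6.
The value of a disjunctive sum is the nim-sum of the parts.
Combined value = 0 XOR 0 XOR 6 = 6.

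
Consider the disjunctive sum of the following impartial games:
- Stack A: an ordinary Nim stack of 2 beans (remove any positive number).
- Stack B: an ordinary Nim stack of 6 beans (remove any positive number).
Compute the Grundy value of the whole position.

4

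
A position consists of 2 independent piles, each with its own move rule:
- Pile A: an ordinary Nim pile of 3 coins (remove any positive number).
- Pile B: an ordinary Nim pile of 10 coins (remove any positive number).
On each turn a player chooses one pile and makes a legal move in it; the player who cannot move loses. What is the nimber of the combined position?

9

Pile A is a plain Nim pile of size 3, so its Grundy value is 3.
Pile B is a plain Nim pile of size 10, so its Grundy value is 10.
By the Sprague-Grundy theorem, the Grundy value of a sum of independent games is the XOR of the component values.
Combined value = 3 ⊕ 10 = 9.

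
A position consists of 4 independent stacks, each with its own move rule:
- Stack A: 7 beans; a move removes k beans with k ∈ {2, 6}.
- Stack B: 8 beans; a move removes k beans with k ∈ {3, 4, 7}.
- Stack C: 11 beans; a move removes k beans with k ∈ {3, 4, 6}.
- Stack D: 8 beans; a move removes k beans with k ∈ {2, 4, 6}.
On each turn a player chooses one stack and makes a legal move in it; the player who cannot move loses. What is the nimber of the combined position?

Build the Grundy sequence for stack A with g(k) = mex{g(k−s) : s ∈ {2, 6}, s ≤ k}:
k:     0  1  2  3  4  5  6  7
g(k):  0  0  1  1  0  0  1  1
So g(7) = 1.
Grundy values for stack B (subtraction set {3, 4, 7}):
g(0) = mex{} = 0
g(1) = mex{} = 0
g(2) = mex{} = 0
g(3) = mex{0} = 1
g(4) = mex{0} = 1
g(5) = mex{0} = 1
g(6) = mex{0,1} = 2
g(7) = mex{0,1} = 2
g(8) = mex{0,1} = 2
So g(8) = 2.
Build the Grundy sequence for stack C with g(k) = mex{g(k−s) : s ∈ {3, 4, 6}, s ≤ k}:
k:     0  1  2  3  4  5  6  7  8  9 10 11
g(k):  0  0  0  1  1  1  2  2  2  0  0  0
So g(11) = 0.
Build the Grundy sequence for stack D with g(k) = mex{g(k−s) : s ∈ {2, 4, 6}, s ≤ k}:
g(0) = mex{} = 0
g(1) = mex{} = 0
g(2) = mex{0} = 1
g(3) = mex{0} = 1
g(4) = mex{0,1} = 2
g(5) = mex{0,1} = 2
g(6) = mex{0,1,2} = 3
g(7) = mex{0,1,2} = 3
g(8) = mex{1,2,3} = 0
So g(8) = 0.
The value of a disjunctive sum is the nim-sum of the parts.
Combined value = 1 ⊕ 2 ⊕ 0 ⊕ 0 = 3.

3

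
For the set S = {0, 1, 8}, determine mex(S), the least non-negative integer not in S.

2

The values 0, 1 are all present; 2 is the first non-negative integer missing from the set.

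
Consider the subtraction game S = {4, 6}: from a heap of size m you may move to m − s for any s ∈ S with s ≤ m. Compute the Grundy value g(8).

Compute g(0), g(1), … for moves {4, 6}:
k:     0  1  2  3  4  5  6  7  8
g(k):  0  0  0  0  1  1  1  1  2
So g(8) = 2.

2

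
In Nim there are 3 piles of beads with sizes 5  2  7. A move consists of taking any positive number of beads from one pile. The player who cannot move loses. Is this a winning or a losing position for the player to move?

Nim-sum: 5 ⊕ 2 ⊕ 7 = 0.
The nim-sum is 0, so this is a P-position: the player to move is in a losing position under optimal play.

Losing position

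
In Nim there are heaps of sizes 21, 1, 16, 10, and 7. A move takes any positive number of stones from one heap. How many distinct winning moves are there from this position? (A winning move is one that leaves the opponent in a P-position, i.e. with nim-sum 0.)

1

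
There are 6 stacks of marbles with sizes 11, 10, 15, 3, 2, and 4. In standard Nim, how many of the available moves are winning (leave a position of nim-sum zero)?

Nim-sum: 11 ⊕ 10 ⊕ 15 ⊕ 3 ⊕ 2 ⊕ 4 = 11.
The overall nim-sum is X = 11. A stack of size p has a winning move iff p XOR X < p (reduce it to p XOR X).
  11: 11 XOR 11 = 0 < 11 — winning move (to 0).
  10: 10 XOR 11 = 1 < 10 — winning move (to 1).
  15: 15 XOR 11 = 4 < 15 — winning move (to 4).
  3: 3 XOR 11 = 8 ≥ 3 — no move.
  2: 2 XOR 11 = 9 ≥ 2 — no move.
  4: 4 XOR 11 = 15 ≥ 4 — no move.
That gives 3 winning moves.

3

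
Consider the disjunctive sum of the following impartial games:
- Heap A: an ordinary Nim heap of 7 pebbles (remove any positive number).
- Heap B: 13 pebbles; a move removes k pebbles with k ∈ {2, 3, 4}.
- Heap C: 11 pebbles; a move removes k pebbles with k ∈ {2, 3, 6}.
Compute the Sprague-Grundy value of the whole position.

Heap A is a plain Nim heap of size 7, so its Grundy value is 7.
For heap B, compute g(0), g(1), … with moves {2, 3, 4}:
g(0) = mex{} = 0
g(1) = mex{} = 0
g(2) = mex{0} = 1
g(3) = mex{0} = 1
g(4) = mex{0,1} = 2
g(5) = mex{0,1} = 2
g(6) = mex{1,2} = 0
g(7) = mex{1,2} = 0
g(8) = mex{0,2} = 1
g(9) = mex{0,2} = 1
g(10) = mex{0,1} = 2
g(11) = mex{0,1} = 2
g(12) = mex{1,2} = 0
g(13) = mex{1,2} = 0
So g(13) = 0.
Grundy values for heap C (subtraction set {2, 3, 6}):
k:     0  1  2  3  4  5  6  7  8  9 10 11
g(k):  0  0  1  1  2  0  3  1  2  0  0  1
So g(11) = 1.
By the Sprague-Grundy theorem, the Grundy value of a sum of independent games is the XOR of the component values.
Combined value = 7 XOR 0 XOR 1 = 6.

6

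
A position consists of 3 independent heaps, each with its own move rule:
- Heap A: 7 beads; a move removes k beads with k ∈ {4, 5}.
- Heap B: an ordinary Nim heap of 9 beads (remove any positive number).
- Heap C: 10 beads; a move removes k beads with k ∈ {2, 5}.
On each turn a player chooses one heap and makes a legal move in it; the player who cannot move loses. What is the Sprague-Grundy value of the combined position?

Build the Grundy sequence for heap A with g(k) = mex{g(k−s) : s ∈ {4, 5}, s ≤ k}:
k:     0  1  2  3  4  5  6  7
g(k):  0  0  0  0  1  1  1  1
So g(7) = 1.
Heap B is a plain Nim heap of size 9, so its Grundy value is 9.
Build the Grundy sequence for heap C with g(k) = mex{g(k−s) : s ∈ {2, 5}, s ≤ k}:
g(0) = mex{} = 0
g(1) = mex{} = 0
g(2) = mex{0} = 1
g(3) = mex{0} = 1
g(4) = mex{1} = 0
g(5) = mex{0,1} = 2
g(6) = mex{0} = 1
g(7) = mex{1,2} = 0
g(8) = mex{1} = 0
g(9) = mex{0} = 1
g(10) = mex{0,2} = 1
So g(10) = 1.
By the Sprague-Grundy theorem, the Grundy value of a sum of independent games is the XOR of the component values.
Combined value = 1 XOR 9 XOR 1 = 9.

9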